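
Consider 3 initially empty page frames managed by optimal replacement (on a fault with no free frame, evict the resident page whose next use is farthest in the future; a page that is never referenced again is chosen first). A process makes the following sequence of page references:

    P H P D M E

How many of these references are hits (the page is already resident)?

P: fault, frames [P]
H: fault, frames [P, H]
P: hit
D: fault, frames [P, H, D]
M: fault, evict D, frames [P, H, M]
E: fault, evict M, frames [P, H, E]
Hits: 1.

1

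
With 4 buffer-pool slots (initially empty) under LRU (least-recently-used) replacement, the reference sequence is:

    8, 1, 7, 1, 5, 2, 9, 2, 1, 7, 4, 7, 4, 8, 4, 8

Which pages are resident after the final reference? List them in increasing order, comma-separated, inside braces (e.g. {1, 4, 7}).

{1, 4, 7, 8}

8 → miss, frames [8]
1 → miss, frames [8, 1]
7 → miss, frames [8, 1, 7]
1 → hit
5 → miss, frames [8, 7, 1, 5]
2 → miss, evict 8, frames [7, 1, 5, 2]
9 → miss, evict 7, frames [1, 5, 2, 9]
2 → hit
1 → hit
7 → miss, evict 5, frames [9, 2, 1, 7]
4 → miss, evict 9, frames [2, 1, 7, 4]
7 → hit
4 → hit
8 → miss, evict 2, frames [1, 7, 4, 8]
4 → hit
8 → hit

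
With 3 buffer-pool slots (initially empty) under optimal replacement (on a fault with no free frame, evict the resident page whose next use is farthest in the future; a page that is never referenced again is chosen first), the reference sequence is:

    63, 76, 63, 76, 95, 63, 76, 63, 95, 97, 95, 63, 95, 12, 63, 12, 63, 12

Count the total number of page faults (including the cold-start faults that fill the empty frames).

5

63 -> miss, frames (63)
76 -> miss, frames (63 76)
63 -> hit
76 -> hit
95 -> miss, frames (63 76 95)
63 -> hit
76 -> hit
63 -> hit
95 -> hit
97 -> miss, evict 76, frames (63 95 97)
95 -> hit
63 -> hit
95 -> hit
12 -> miss, evict 97, frames (63 95 12)
63 -> hit
12 -> hit
63 -> hit
12 -> hit
Page faults: 5.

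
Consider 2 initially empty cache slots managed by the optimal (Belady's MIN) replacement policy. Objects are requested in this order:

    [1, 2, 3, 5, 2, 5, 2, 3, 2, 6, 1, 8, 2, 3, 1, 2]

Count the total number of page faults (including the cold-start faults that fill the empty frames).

1: miss, frames [1]
2: miss, frames [1, 2]
3: miss, evict 1, frames [2, 3]
5: miss, evict 3, frames [2, 5]
2: hit
5: hit
2: hit
3: miss, evict 5, frames [2, 3]
2: hit
6: miss, evict 3, frames [2, 6]
1: miss, evict 6, frames [2, 1]
8: miss, evict 1, frames [2, 8]
2: hit
3: miss, evict 8, frames [2, 3]
1: miss, evict 3, frames [2, 1]
2: hit
Page faults: 10.

10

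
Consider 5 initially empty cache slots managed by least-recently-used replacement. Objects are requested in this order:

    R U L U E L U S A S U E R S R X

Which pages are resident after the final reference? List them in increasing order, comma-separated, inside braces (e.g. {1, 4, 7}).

R -> miss, frames (R)
U -> miss, frames (R U)
L -> miss, frames (R U L)
U -> hit
E -> miss, frames (R L U E)
L -> hit
U -> hit
S -> miss, frames (R E L U S)
A -> miss, evict R, frames (E L U S A)
S -> hit
U -> hit
E -> hit
R -> miss, evict L, frames (A S U E R)
S -> hit
R -> hit
X -> miss, evict A, frames (U E S R X)

{E, R, S, U, X}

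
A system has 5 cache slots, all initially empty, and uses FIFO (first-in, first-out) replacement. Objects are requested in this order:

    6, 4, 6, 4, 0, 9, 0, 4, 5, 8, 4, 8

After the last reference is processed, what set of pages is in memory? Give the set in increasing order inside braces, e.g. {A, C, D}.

6 -> fault, frames {6}
4 -> fault, frames {6,4}
6 -> hit
4 -> hit
0 -> fault, frames {6,4,0}
9 -> fault, frames {6,4,0,9}
0 -> hit
4 -> hit
5 -> fault, frames {6,4,0,9,5}
8 -> fault, evict 6, frames {4,0,9,5,8}
4 -> hit
8 -> hit

{0, 4, 5, 8, 9}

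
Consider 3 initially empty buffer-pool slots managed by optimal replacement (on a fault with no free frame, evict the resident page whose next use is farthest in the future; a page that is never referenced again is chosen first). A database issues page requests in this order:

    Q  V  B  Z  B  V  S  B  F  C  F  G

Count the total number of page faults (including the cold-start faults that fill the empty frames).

8

Q -> miss, frames (Q)
V -> miss, frames (Q V)
B -> miss, frames (Q V B)
Z -> miss, evict Q, frames (V B Z)
B -> hit
V -> hit
S -> miss, evict Z, frames (V B S)
B -> hit
F -> miss, evict S, frames (V B F)
C -> miss, evict B, frames (V F C)
F -> hit
G -> miss, evict C, frames (V F G)
Page faults: 8.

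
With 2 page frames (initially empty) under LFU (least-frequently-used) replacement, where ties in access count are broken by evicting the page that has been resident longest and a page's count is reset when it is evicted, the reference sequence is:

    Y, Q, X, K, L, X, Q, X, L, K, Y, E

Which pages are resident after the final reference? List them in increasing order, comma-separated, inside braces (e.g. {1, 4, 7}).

{E, X}

Y -> miss, frames {Y}
Q -> miss, frames {Y,Q}
X -> miss, evict Y, frames {Q,X}
K -> miss, evict Q, frames {X,K}
L -> miss, evict X, frames {K,L}
X -> miss, evict K, frames {L,X}
Q -> miss, evict L, frames {X,Q}
X -> hit
L -> miss, evict Q, frames {X,L}
K -> miss, evict L, frames {X,K}
Y -> miss, evict K, frames {X,Y}
E -> miss, evict Y, frames {X,E}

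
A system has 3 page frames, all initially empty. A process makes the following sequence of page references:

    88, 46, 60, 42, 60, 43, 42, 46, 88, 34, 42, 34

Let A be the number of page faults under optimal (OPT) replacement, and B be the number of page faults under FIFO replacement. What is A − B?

-2

Under OPT: F F F F . F . . F F . . → 7 faults.
Under FIFO: F F F F . F . F F F F . → 9 faults.
A − B = 7 − 9 = -2.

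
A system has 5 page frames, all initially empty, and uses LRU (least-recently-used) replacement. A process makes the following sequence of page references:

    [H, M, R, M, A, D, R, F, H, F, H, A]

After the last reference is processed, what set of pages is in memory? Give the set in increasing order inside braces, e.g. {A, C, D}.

{A, D, F, H, R}

H: miss, frames (H)
M: miss, frames (H M)
R: miss, frames (H M R)
M: hit
A: miss, frames (H R M A)
D: miss, frames (H R M A D)
R: hit
F: miss, evict H, frames (M A D R F)
H: miss, evict M, frames (A D R F H)
F: hit
H: hit
A: hit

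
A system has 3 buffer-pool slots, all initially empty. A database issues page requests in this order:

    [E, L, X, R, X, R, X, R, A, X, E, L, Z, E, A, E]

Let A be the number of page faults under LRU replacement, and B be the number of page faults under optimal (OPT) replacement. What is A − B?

2

Under LRU: F F F F . . . . F . F F F . F . → 9 faults.
Under OPT: F F F F . . . . F . . F F . . . → 7 faults.
A − B = 9 − 7 = 2.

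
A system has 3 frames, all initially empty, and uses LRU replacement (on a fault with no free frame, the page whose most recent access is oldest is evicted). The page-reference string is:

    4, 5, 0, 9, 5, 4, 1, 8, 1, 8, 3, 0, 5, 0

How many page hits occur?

4 → fault, frames {4}
5 → fault, frames {4,5}
0 → fault, frames {4,5,0}
9 → fault, evict 4, frames {5,0,9}
5 → hit
4 → fault, evict 0, frames {9,5,4}
1 → fault, evict 9, frames {5,4,1}
8 → fault, evict 5, frames {4,1,8}
1 → hit
8 → hit
3 → fault, evict 4, frames {1,8,3}
0 → fault, evict 1, frames {8,3,0}
5 → fault, evict 8, frames {3,0,5}
0 → hit
Hits: 4.

4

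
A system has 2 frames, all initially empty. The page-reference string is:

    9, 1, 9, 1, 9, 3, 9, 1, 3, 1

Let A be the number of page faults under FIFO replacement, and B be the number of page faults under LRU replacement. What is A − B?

1

Under FIFO: F F . . . F F F F . → 6 faults.
Under LRU: F F . . . F . F F . → 5 faults.
A − B = 6 − 5 = 1.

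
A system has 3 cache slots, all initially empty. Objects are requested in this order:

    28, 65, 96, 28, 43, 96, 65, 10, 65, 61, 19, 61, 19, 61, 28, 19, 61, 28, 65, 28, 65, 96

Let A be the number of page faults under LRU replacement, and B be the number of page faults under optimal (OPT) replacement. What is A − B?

1

Under LRU: F F F . F . F F . F F . . . F . . . F . . F → 11 faults.
Under OPT: F F F . F . . F . F F . . . F . . . F . . F → 10 faults.
A − B = 11 − 10 = 1.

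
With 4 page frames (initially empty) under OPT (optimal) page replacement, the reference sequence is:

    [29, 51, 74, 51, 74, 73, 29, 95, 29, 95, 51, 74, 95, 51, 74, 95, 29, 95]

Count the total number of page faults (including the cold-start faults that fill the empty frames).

5

29 → fault, frames {29}
51 → fault, frames {29,51}
74 → fault, frames {29,51,74}
51 → hit
74 → hit
73 → fault, frames {29,51,74,73}
29 → hit
95 → fault, evict 73, frames {29,51,74,95}
29 → hit
95 → hit
51 → hit
74 → hit
95 → hit
51 → hit
74 → hit
95 → hit
29 → hit
95 → hit
Page faults: 5.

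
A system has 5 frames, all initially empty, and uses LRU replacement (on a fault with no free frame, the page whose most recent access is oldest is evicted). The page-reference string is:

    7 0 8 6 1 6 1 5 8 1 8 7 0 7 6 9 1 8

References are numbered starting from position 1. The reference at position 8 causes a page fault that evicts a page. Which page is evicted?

pos 1: 7: fault, frames {7}
pos 2: 0: fault, frames {7,0}
pos 3: 8: fault, frames {7,0,8}
pos 4: 6: fault, frames {7,0,8,6}
pos 5: 1: fault, frames {7,0,8,6,1}
pos 6: 6: hit
pos 7: 1: hit
pos 8: 5: fault, evict 7, frames {0,8,6,1,5}
At position 8, page 7 is evicted.

7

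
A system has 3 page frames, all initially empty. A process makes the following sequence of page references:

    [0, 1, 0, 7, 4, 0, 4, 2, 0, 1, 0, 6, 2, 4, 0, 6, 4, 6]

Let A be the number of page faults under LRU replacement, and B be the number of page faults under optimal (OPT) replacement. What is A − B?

4

Under LRU: F F . F F . . F . F . F F F F F . . → 11 faults.
Under OPT: F F . F F . . F . . . F . F . . . . → 7 faults.
A − B = 11 − 7 = 4.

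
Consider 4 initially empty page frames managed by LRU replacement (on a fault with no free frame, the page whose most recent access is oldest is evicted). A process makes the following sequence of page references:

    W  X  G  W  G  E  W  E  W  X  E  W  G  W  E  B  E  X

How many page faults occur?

W → fault, frames {W}
X → fault, frames {W,X}
G → fault, frames {W,X,G}
W → hit
G → hit
E → fault, frames {X,W,G,E}
W → hit
E → hit
W → hit
X → hit
E → hit
W → hit
G → hit
W → hit
E → hit
B → fault, evict X, frames {G,W,E,B}
E → hit
X → fault, evict G, frames {W,B,E,X}
Page faults: 6.

6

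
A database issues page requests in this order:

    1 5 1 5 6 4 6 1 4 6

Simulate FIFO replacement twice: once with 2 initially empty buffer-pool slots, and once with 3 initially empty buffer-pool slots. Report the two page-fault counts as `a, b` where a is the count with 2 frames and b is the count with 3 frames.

6, 5

2 frames: F F . . F F . F . F → 6 faults.
3 frames: F F . . F F . F . . → 5 faults.
5 < 6: adding a frame reduced faults, as is typical.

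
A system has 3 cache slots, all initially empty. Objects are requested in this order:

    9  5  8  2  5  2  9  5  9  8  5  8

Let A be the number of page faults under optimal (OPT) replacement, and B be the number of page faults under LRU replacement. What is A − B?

-1

Under OPT: F F F F . . . . . F . . → 5 faults.
Under LRU: F F F F . . F . . F . . → 6 faults.
A − B = 5 − 6 = -1.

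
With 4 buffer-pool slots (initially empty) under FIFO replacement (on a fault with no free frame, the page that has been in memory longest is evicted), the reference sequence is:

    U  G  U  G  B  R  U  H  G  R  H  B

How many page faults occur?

U: miss, frames (U)
G: miss, frames (U G)
U: hit
G: hit
B: miss, frames (U G B)
R: miss, frames (U G B R)
U: hit
H: miss, evict U, frames (G B R H)
G: hit
R: hit
H: hit
B: hit
Page faults: 5.

5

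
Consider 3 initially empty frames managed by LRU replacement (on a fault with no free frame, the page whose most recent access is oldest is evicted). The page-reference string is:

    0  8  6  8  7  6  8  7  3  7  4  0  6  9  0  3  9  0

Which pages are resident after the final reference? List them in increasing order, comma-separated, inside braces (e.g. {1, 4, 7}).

0 → miss, frames {0}
8 → miss, frames {0,8}
6 → miss, frames {0,8,6}
8 → hit
7 → miss, evict 0, frames {6,8,7}
6 → hit
8 → hit
7 → hit
3 → miss, evict 6, frames {8,7,3}
7 → hit
4 → miss, evict 8, frames {3,7,4}
0 → miss, evict 3, frames {7,4,0}
6 → miss, evict 7, frames {4,0,6}
9 → miss, evict 4, frames {0,6,9}
0 → hit
3 → miss, evict 6, frames {9,0,3}
9 → hit
0 → hit

{0, 3, 9}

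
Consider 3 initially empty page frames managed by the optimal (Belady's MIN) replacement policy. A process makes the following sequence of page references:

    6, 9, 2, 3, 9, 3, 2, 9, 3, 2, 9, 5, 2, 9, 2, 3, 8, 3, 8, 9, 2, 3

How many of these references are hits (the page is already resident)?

14

6 -> fault, frames (6)
9 -> fault, frames (6 9)
2 -> fault, frames (6 9 2)
3 -> fault, evict 6, frames (9 2 3)
9 -> hit
3 -> hit
2 -> hit
9 -> hit
3 -> hit
2 -> hit
9 -> hit
5 -> fault, evict 3, frames (9 2 5)
2 -> hit
9 -> hit
2 -> hit
3 -> fault, evict 5, frames (9 2 3)
8 -> fault, evict 2, frames (9 3 8)
3 -> hit
8 -> hit
9 -> hit
2 -> fault, evict 8, frames (9 3 2)
3 -> hit
Hits: 14.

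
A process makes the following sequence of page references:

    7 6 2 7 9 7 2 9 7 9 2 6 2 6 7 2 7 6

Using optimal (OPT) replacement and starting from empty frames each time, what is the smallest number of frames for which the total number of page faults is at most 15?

f=1: 18 faults
f=2: 10 faults
f=3: 5 faults
f=4: 4 faults
Smallest f with faults ≤ 15 is 2.

2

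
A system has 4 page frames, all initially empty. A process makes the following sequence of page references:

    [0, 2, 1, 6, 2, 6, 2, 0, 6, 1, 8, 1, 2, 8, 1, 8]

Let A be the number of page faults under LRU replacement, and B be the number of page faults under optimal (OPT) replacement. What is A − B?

1

Under LRU: F F F F . . . . . . F . F . . . → 6 faults.
Under OPT: F F F F . . . . . . F . . . . . → 5 faults.
A − B = 6 − 5 = 1.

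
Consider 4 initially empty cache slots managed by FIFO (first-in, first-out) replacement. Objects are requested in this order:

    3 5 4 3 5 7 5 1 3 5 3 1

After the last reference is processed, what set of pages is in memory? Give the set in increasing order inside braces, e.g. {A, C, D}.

{1, 3, 5, 7}

3 -> miss, frames {3}
5 -> miss, frames {3,5}
4 -> miss, frames {3,5,4}
3 -> hit
5 -> hit
7 -> miss, frames {3,5,4,7}
5 -> hit
1 -> miss, evict 3, frames {5,4,7,1}
3 -> miss, evict 5, frames {4,7,1,3}
5 -> miss, evict 4, frames {7,1,3,5}
3 -> hit
1 -> hit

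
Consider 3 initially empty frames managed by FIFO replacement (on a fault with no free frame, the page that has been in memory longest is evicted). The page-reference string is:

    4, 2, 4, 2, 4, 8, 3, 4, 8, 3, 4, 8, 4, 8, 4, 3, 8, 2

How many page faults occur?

6

4 -> miss, frames [4]
2 -> miss, frames [4, 2]
4 -> hit
2 -> hit
4 -> hit
8 -> miss, frames [4, 2, 8]
3 -> miss, evict 4, frames [2, 8, 3]
4 -> miss, evict 2, frames [8, 3, 4]
8 -> hit
3 -> hit
4 -> hit
8 -> hit
4 -> hit
8 -> hit
4 -> hit
3 -> hit
8 -> hit
2 -> miss, evict 8, frames [3, 4, 2]
Page faults: 6.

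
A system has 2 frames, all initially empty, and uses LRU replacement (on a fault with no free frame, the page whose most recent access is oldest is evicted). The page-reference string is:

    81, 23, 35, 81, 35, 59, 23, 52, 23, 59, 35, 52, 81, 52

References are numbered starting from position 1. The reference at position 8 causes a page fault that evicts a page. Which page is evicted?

pos 1: 81 -> miss, frames [81]
pos 2: 23 -> miss, frames [81, 23]
pos 3: 35 -> miss, evict 81, frames [23, 35]
pos 4: 81 -> miss, evict 23, frames [35, 81]
pos 5: 35 -> hit
pos 6: 59 -> miss, evict 81, frames [35, 59]
pos 7: 23 -> miss, evict 35, frames [59, 23]
pos 8: 52 -> miss, evict 59, frames [23, 52]
At position 8, page 59 is evicted.

59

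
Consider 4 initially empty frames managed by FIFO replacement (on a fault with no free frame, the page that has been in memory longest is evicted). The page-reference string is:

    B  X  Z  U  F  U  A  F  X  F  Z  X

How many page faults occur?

8

B: miss, frames {B}
X: miss, frames {B,X}
Z: miss, frames {B,X,Z}
U: miss, frames {B,X,Z,U}
F: miss, evict B, frames {X,Z,U,F}
U: hit
A: miss, evict X, frames {Z,U,F,A}
F: hit
X: miss, evict Z, frames {U,F,A,X}
F: hit
Z: miss, evict U, frames {F,A,X,Z}
X: hit
Page faults: 8.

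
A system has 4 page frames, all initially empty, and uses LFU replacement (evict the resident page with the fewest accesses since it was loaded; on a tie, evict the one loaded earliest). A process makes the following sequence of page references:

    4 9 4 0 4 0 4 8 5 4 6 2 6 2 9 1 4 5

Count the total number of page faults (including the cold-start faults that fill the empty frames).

10

4 → fault, frames (4)
9 → fault, frames (4 9)
4 → hit
0 → fault, frames (4 9 0)
4 → hit
0 → hit
4 → hit
8 → fault, frames (4 9 0 8)
5 → fault, evict 9, frames (4 0 8 5)
4 → hit
6 → fault, evict 8, frames (4 0 5 6)
2 → fault, evict 5, frames (4 0 6 2)
6 → hit
2 → hit
9 → fault, evict 0, frames (4 6 2 9)
1 → fault, evict 9, frames (4 6 2 1)
4 → hit
5 → fault, evict 1, frames (4 6 2 5)
Page faults: 10.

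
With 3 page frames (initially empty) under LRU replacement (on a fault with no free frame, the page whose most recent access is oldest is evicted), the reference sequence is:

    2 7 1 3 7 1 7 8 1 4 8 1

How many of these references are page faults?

2 -> miss, frames {2}
7 -> miss, frames {2,7}
1 -> miss, frames {2,7,1}
3 -> miss, evict 2, frames {7,1,3}
7 -> hit
1 -> hit
7 -> hit
8 -> miss, evict 3, frames {1,7,8}
1 -> hit
4 -> miss, evict 7, frames {8,1,4}
8 -> hit
1 -> hit
Page faults: 6.

6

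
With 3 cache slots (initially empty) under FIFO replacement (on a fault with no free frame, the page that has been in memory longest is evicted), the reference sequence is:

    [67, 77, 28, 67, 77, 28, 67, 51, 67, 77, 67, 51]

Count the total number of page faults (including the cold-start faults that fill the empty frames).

6

67 -> miss, frames [67]
77 -> miss, frames [67, 77]
28 -> miss, frames [67, 77, 28]
67 -> hit
77 -> hit
28 -> hit
67 -> hit
51 -> miss, evict 67, frames [77, 28, 51]
67 -> miss, evict 77, frames [28, 51, 67]
77 -> miss, evict 28, frames [51, 67, 77]
67 -> hit
51 -> hit
Page faults: 6.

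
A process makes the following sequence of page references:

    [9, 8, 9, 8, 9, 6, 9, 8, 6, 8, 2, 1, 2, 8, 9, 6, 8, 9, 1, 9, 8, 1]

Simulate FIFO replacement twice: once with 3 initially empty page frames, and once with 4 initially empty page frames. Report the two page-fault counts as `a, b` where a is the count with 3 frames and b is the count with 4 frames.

3 frames: F F . . . F . . . . F F . F F F . . F . F . → 10 faults.
4 frames: F F . . . F . . . . F F . . F . F . . . . . → 7 faults.
7 < 10: adding a frame reduced faults, as is typical.

10, 7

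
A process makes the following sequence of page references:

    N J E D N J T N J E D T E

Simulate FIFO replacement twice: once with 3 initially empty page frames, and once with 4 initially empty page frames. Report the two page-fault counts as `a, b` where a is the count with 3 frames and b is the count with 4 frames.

3 frames: F F F F F F F . . F F . . → 9 faults.
4 frames: F F F F . . F F F F F F . → 10 faults.
10 > 9: adding a frame increased faults — Belady's anomaly.

9, 10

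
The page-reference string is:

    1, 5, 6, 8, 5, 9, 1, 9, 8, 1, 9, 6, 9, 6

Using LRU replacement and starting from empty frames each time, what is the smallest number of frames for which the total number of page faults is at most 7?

f=1: 14 faults
f=2: 11 faults
f=3: 8 faults
f=4: 7 faults
f=5: 5 faults
Smallest f with faults ≤ 7 is 4.

4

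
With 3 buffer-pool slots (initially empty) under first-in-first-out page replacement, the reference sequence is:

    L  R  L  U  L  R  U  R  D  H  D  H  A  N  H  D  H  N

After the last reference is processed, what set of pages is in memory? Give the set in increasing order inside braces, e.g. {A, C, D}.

L: miss, frames (L)
R: miss, frames (L R)
L: hit
U: miss, frames (L R U)
L: hit
R: hit
U: hit
R: hit
D: miss, evict L, frames (R U D)
H: miss, evict R, frames (U D H)
D: hit
H: hit
A: miss, evict U, frames (D H A)
N: miss, evict D, frames (H A N)
H: hit
D: miss, evict H, frames (A N D)
H: miss, evict A, frames (N D H)
N: hit

{D, H, N}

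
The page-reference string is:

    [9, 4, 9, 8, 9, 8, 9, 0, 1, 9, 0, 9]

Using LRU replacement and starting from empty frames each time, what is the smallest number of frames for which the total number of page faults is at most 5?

3

f=1: 12 faults
f=2: 7 faults
f=3: 5 faults
f=4: 5 faults
f=5: 5 faults
Smallest f with faults ≤ 5 is 3.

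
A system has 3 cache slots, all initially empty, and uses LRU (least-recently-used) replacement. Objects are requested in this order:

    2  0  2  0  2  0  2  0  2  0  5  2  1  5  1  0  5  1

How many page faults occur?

2 -> miss, frames [2]
0 -> miss, frames [2, 0]
2 -> hit
0 -> hit
2 -> hit
0 -> hit
2 -> hit
0 -> hit
2 -> hit
0 -> hit
5 -> miss, frames [2, 0, 5]
2 -> hit
1 -> miss, evict 0, frames [5, 2, 1]
5 -> hit
1 -> hit
0 -> miss, evict 2, frames [5, 1, 0]
5 -> hit
1 -> hit
Page faults: 5.

5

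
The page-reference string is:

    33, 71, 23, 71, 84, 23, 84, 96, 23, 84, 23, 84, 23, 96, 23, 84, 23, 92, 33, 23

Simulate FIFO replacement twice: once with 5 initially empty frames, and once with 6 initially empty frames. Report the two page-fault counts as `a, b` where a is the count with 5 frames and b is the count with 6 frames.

7, 6

5 frames: F F F . F . . F . . . . . . . . . F F . → 7 faults.
6 frames: F F F . F . . F . . . . . . . . . F . . → 6 faults.
6 < 7: adding a frame reduced faults, as is typical.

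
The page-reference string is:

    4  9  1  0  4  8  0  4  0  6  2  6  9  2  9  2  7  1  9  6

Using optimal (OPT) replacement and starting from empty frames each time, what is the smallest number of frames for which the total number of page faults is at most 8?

5

f=1: 20 faults
f=2: 12 faults
f=3: 10 faults
f=4: 9 faults
f=5: 8 faults
f=6: 8 faults
f=7: 8 faults
f=8: 8 faults
Smallest f with faults ≤ 8 is 5.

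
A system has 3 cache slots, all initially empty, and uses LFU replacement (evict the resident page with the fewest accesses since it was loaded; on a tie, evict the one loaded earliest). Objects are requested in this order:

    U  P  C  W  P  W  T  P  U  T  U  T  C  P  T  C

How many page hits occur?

U: fault, frames (U)
P: fault, frames (U P)
C: fault, frames (U P C)
W: fault, evict U, frames (P C W)
P: hit
W: hit
T: fault, evict C, frames (P W T)
P: hit
U: fault, evict T, frames (P W U)
T: fault, evict U, frames (P W T)
U: fault, evict T, frames (P W U)
T: fault, evict U, frames (P W T)
C: fault, evict T, frames (P W C)
P: hit
T: fault, evict C, frames (P W T)
C: fault, evict T, frames (P W C)
Hits: 4.

4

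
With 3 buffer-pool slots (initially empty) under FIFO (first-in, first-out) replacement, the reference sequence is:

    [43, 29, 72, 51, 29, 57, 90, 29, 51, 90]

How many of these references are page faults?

43 -> fault, frames [43]
29 -> fault, frames [43, 29]
72 -> fault, frames [43, 29, 72]
51 -> fault, evict 43, frames [29, 72, 51]
29 -> hit
57 -> fault, evict 29, frames [72, 51, 57]
90 -> fault, evict 72, frames [51, 57, 90]
29 -> fault, evict 51, frames [57, 90, 29]
51 -> fault, evict 57, frames [90, 29, 51]
90 -> hit
Page faults: 8.

8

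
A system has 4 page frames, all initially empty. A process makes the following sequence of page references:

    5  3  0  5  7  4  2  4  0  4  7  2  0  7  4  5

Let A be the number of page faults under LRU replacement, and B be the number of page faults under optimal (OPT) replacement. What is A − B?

Under LRU: F F F . F F F . F . . . . . . F → 8 faults.
Under OPT: F F F . F F F . . . . . . . . F → 7 faults.
A − B = 8 − 7 = 1.

1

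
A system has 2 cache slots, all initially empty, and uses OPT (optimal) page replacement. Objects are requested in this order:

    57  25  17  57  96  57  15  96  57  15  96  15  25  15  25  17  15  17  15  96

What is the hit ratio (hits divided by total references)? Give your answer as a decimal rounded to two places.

57 → fault, frames (57)
25 → fault, frames (57 25)
17 → fault, evict 25, frames (57 17)
57 → hit
96 → fault, evict 17, frames (57 96)
57 → hit
15 → fault, evict 57, frames (96 15)
96 → hit
57 → fault, evict 96, frames (15 57)
15 → hit
96 → fault, evict 57, frames (15 96)
15 → hit
25 → fault, evict 96, frames (15 25)
15 → hit
25 → hit
17 → fault, evict 25, frames (15 17)
15 → hit
17 → hit
15 → hit
96 → fault, evict 17, frames (15 96)
Hits: 10 of 20 references → 10/20 = 0.5000.

0.50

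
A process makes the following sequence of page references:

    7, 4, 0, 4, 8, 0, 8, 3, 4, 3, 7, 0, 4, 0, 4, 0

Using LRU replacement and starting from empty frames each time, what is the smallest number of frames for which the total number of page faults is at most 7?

4

f=1: 16 faults
f=2: 10 faults
f=3: 9 faults
f=4: 7 faults
f=5: 5 faults
Smallest f with faults ≤ 7 is 4.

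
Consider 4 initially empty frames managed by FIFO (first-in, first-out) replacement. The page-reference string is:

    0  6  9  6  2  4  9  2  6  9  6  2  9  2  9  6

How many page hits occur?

0 → miss, frames (0)
6 → miss, frames (0 6)
9 → miss, frames (0 6 9)
6 → hit
2 → miss, frames (0 6 9 2)
4 → miss, evict 0, frames (6 9 2 4)
9 → hit
2 → hit
6 → hit
9 → hit
6 → hit
2 → hit
9 → hit
2 → hit
9 → hit
6 → hit
Hits: 11.

11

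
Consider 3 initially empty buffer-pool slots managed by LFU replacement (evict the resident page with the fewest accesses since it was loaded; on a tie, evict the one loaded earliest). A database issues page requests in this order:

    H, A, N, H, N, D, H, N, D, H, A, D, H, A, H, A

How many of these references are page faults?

H → fault, frames [H]
A → fault, frames [H, A]
N → fault, frames [H, A, N]
H → hit
N → hit
D → fault, evict A, frames [H, N, D]
H → hit
N → hit
D → hit
H → hit
A → fault, evict D, frames [H, N, A]
D → fault, evict A, frames [H, N, D]
H → hit
A → fault, evict D, frames [H, N, A]
H → hit
A → hit
Page faults: 7.

7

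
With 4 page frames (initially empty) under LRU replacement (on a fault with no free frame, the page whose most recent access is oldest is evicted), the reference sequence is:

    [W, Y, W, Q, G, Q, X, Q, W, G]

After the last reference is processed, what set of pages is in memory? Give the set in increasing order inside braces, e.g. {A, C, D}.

W: miss, frames {W}
Y: miss, frames {W,Y}
W: hit
Q: miss, frames {Y,W,Q}
G: miss, frames {Y,W,Q,G}
Q: hit
X: miss, evict Y, frames {W,G,Q,X}
Q: hit
W: hit
G: hit

{G, Q, W, X}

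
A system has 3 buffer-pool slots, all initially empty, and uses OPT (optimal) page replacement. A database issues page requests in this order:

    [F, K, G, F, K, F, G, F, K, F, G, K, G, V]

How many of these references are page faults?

F: miss, frames {F}
K: miss, frames {F,K}
G: miss, frames {F,K,G}
F: hit
K: hit
F: hit
G: hit
F: hit
K: hit
F: hit
G: hit
K: hit
G: hit
V: miss, evict G, frames {F,K,V}
Page faults: 4.

4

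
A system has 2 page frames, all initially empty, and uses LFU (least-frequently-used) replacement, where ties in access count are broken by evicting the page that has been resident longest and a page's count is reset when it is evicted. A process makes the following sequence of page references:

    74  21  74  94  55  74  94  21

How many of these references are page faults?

74: fault, frames {74}
21: fault, frames {74,21}
74: hit
94: fault, evict 21, frames {74,94}
55: fault, evict 94, frames {74,55}
74: hit
94: fault, evict 55, frames {74,94}
21: fault, evict 94, frames {74,21}
Page faults: 6.

6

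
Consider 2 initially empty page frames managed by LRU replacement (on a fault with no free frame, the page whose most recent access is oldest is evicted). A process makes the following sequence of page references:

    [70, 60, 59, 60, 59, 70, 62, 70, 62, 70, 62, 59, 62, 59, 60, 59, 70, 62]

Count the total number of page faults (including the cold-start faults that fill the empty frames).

70: fault, frames (70)
60: fault, frames (70 60)
59: fault, evict 70, frames (60 59)
60: hit
59: hit
70: fault, evict 60, frames (59 70)
62: fault, evict 59, frames (70 62)
70: hit
62: hit
70: hit
62: hit
59: fault, evict 70, frames (62 59)
62: hit
59: hit
60: fault, evict 62, frames (59 60)
59: hit
70: fault, evict 60, frames (59 70)
62: fault, evict 59, frames (70 62)
Page faults: 9.

9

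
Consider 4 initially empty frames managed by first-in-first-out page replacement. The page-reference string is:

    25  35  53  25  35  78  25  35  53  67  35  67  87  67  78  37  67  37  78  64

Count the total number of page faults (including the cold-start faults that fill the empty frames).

25 -> miss, frames (25)
35 -> miss, frames (25 35)
53 -> miss, frames (25 35 53)
25 -> hit
35 -> hit
78 -> miss, frames (25 35 53 78)
25 -> hit
35 -> hit
53 -> hit
67 -> miss, evict 25, frames (35 53 78 67)
35 -> hit
67 -> hit
87 -> miss, evict 35, frames (53 78 67 87)
67 -> hit
78 -> hit
37 -> miss, evict 53, frames (78 67 87 37)
67 -> hit
37 -> hit
78 -> hit
64 -> miss, evict 78, frames (67 87 37 64)
Page faults: 8.

8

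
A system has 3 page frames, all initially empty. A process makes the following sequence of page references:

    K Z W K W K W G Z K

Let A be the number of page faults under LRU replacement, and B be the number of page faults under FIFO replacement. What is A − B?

Under LRU: F F F . . . . F F F → 6 faults.
Under FIFO: F F F . . . . F . F → 5 faults.
A − B = 6 − 5 = 1.

1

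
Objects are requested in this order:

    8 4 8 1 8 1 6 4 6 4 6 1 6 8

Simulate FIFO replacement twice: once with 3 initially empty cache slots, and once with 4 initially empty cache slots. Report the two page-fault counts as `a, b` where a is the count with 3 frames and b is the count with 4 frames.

3 frames: F F . F . . F . . . . . . F → 5 faults.
4 frames: F F . F . . F . . . . . . . → 4 faults.
4 < 5: adding a frame reduced faults, as is typical.

5, 4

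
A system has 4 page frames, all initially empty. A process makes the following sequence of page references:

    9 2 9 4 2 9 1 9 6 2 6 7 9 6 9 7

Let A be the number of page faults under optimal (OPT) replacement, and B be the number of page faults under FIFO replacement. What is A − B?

Under OPT: F F . F . . F . F . . F . . . . → 6 faults.
Under FIFO: F F . F . . F . F . . F F . . . → 7 faults.
A − B = 6 − 7 = -1.

-1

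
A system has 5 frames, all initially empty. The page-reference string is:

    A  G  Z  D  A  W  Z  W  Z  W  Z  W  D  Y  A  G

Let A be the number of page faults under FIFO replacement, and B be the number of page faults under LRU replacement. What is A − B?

1

Under FIFO: F F F F . F . . . . . . . F F F → 8 faults.
Under LRU: F F F F . F . . . . . . . F . F → 7 faults.
A − B = 8 − 7 = 1.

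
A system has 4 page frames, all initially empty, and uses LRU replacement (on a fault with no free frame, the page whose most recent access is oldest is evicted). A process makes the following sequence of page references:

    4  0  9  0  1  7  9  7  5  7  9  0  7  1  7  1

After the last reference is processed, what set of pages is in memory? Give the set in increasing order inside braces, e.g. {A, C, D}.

{0, 1, 7, 9}

4 -> miss, frames [4]
0 -> miss, frames [4, 0]
9 -> miss, frames [4, 0, 9]
0 -> hit
1 -> miss, frames [4, 9, 0, 1]
7 -> miss, evict 4, frames [9, 0, 1, 7]
9 -> hit
7 -> hit
5 -> miss, evict 0, frames [1, 9, 7, 5]
7 -> hit
9 -> hit
0 -> miss, evict 1, frames [5, 7, 9, 0]
7 -> hit
1 -> miss, evict 5, frames [9, 0, 7, 1]
7 -> hit
1 -> hit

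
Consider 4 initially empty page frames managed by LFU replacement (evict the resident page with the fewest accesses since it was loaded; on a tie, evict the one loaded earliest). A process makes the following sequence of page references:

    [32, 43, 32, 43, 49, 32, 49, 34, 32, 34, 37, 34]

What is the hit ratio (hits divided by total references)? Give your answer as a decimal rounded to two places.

32: fault, frames {32}
43: fault, frames {32,43}
32: hit
43: hit
49: fault, frames {32,43,49}
32: hit
49: hit
34: fault, frames {32,43,49,34}
32: hit
34: hit
37: fault, evict 43, frames {32,49,34,37}
34: hit
Hits: 7 of 12 references → 7/12 = 0.5833.

0.58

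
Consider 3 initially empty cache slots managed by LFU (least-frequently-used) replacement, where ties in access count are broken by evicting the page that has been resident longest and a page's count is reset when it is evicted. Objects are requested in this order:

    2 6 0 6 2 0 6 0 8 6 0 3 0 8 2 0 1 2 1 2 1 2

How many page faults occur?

13

2 -> fault, frames {2}
6 -> fault, frames {2,6}
0 -> fault, frames {2,6,0}
6 -> hit
2 -> hit
0 -> hit
6 -> hit
0 -> hit
8 -> fault, evict 2, frames {6,0,8}
6 -> hit
0 -> hit
3 -> fault, evict 8, frames {6,0,3}
0 -> hit
8 -> fault, evict 3, frames {6,0,8}
2 -> fault, evict 8, frames {6,0,2}
0 -> hit
1 -> fault, evict 2, frames {6,0,1}
2 -> fault, evict 1, frames {6,0,2}
1 -> fault, evict 2, frames {6,0,1}
2 -> fault, evict 1, frames {6,0,2}
1 -> fault, evict 2, frames {6,0,1}
2 -> fault, evict 1, frames {6,0,2}
Page faults: 13.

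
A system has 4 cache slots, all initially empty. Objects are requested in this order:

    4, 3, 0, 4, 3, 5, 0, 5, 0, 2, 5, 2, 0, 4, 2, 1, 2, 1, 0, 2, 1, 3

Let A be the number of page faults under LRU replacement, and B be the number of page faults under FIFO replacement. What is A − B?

Under LRU: F F F . . F . . . F . . . F . F . . . . . F → 8 faults.
Under FIFO: F F F . . F . . . F . . . F . F . . F . . F → 9 faults.
A − B = 8 − 9 = -1.

-1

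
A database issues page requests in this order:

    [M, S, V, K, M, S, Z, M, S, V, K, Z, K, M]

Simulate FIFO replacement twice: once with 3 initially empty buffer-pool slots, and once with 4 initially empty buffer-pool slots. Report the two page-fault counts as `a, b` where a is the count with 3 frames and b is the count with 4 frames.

3 frames: F F F F F F F . . F F . . F → 10 faults.
4 frames: F F F F . . F F F F F F . F → 11 faults.
11 > 10: adding a frame increased faults — Belady's anomaly.

10, 11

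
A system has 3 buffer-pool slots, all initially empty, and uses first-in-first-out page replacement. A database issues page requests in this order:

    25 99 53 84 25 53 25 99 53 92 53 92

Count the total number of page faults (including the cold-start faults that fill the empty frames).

8

25 -> miss, frames {25}
99 -> miss, frames {25,99}
53 -> miss, frames {25,99,53}
84 -> miss, evict 25, frames {99,53,84}
25 -> miss, evict 99, frames {53,84,25}
53 -> hit
25 -> hit
99 -> miss, evict 53, frames {84,25,99}
53 -> miss, evict 84, frames {25,99,53}
92 -> miss, evict 25, frames {99,53,92}
53 -> hit
92 -> hit
Page faults: 8.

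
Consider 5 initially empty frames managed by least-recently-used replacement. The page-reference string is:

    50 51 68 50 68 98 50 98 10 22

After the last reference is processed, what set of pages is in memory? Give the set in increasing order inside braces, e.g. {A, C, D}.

{10, 22, 50, 68, 98}

50 → miss, frames (50)
51 → miss, frames (50 51)
68 → miss, frames (50 51 68)
50 → hit
68 → hit
98 → miss, frames (51 50 68 98)
50 → hit
98 → hit
10 → miss, frames (51 68 50 98 10)
22 → miss, evict 51, frames (68 50 98 10 22)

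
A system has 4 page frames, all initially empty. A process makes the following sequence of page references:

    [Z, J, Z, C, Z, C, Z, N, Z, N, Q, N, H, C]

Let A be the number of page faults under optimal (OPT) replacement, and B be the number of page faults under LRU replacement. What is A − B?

Under OPT: F F . F . . . F . . F . F . → 6 faults.
Under LRU: F F . F . . . F . . F . F F → 7 faults.
A − B = 6 − 7 = -1.

-1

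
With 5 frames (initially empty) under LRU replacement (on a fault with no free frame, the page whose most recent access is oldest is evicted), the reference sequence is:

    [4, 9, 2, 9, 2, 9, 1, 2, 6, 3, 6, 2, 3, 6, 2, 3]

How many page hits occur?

4 → fault, frames {4}
9 → fault, frames {4,9}
2 → fault, frames {4,9,2}
9 → hit
2 → hit
9 → hit
1 → fault, frames {4,2,9,1}
2 → hit
6 → fault, frames {4,9,1,2,6}
3 → fault, evict 4, frames {9,1,2,6,3}
6 → hit
2 → hit
3 → hit
6 → hit
2 → hit
3 → hit
Hits: 10.

10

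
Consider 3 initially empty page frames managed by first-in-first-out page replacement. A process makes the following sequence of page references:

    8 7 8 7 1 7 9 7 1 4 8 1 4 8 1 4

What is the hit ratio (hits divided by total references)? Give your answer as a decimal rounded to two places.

8: miss, frames {8}
7: miss, frames {8,7}
8: hit
7: hit
1: miss, frames {8,7,1}
7: hit
9: miss, evict 8, frames {7,1,9}
7: hit
1: hit
4: miss, evict 7, frames {1,9,4}
8: miss, evict 1, frames {9,4,8}
1: miss, evict 9, frames {4,8,1}
4: hit
8: hit
1: hit
4: hit
Hits: 9 of 16 references → 9/16 = 0.5625.

0.56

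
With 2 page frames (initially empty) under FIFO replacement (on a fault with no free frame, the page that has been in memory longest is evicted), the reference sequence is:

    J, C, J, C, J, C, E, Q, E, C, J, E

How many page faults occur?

7

J -> fault, frames (J)
C -> fault, frames (J C)
J -> hit
C -> hit
J -> hit
C -> hit
E -> fault, evict J, frames (C E)
Q -> fault, evict C, frames (E Q)
E -> hit
C -> fault, evict E, frames (Q C)
J -> fault, evict Q, frames (C J)
E -> fault, evict C, frames (J E)
Page faults: 7.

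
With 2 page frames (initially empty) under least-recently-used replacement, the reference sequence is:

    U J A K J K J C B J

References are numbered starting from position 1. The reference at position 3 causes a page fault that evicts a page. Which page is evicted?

U

pos 1: U -> fault, frames {U}
pos 2: J -> fault, frames {U,J}
pos 3: A -> fault, evict U, frames {J,A}
At position 3, page U is evicted.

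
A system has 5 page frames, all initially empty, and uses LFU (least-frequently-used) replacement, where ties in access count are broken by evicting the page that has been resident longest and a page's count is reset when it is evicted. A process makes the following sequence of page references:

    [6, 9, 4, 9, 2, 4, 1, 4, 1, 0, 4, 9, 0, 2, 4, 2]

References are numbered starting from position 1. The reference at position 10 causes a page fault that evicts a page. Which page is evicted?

6

pos 1: 6 -> fault, frames (6)
pos 2: 9 -> fault, frames (6 9)
pos 3: 4 -> fault, frames (6 9 4)
pos 4: 9 -> hit
pos 5: 2 -> fault, frames (6 9 4 2)
pos 6: 4 -> hit
pos 7: 1 -> fault, frames (6 9 4 2 1)
pos 8: 4 -> hit
pos 9: 1 -> hit
pos 10: 0 -> fault, evict 6, frames (9 4 2 1 0)
At position 10, page 6 is evicted.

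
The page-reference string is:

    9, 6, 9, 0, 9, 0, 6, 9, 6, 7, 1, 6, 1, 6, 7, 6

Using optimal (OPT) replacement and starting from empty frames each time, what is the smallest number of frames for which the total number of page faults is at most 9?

2

f=1: 16 faults
f=2: 7 faults
f=3: 5 faults
f=4: 5 faults
f=5: 5 faults
Smallest f with faults ≤ 9 is 2.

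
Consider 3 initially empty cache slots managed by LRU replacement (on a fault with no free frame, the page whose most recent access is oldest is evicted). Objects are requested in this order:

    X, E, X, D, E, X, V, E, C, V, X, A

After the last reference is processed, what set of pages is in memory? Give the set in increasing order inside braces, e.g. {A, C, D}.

X: miss, frames (X)
E: miss, frames (X E)
X: hit
D: miss, frames (E X D)
E: hit
X: hit
V: miss, evict D, frames (E X V)
E: hit
C: miss, evict X, frames (V E C)
V: hit
X: miss, evict E, frames (C V X)
A: miss, evict C, frames (V X A)

{A, V, X}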